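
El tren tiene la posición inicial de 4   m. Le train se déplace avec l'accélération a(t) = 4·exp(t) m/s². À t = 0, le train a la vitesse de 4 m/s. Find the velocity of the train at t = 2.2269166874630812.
To solve this, we need to take 1 integral of our acceleration equation a(t) = 4·exp(t). Integrating acceleration and using the initial condition v(0) = 4, we get v(t) = 4·exp(t). From the given velocity equation v(t) = 4·exp(t), we substitute t = 2.2269166874630812 to get v = 37.0849433858764.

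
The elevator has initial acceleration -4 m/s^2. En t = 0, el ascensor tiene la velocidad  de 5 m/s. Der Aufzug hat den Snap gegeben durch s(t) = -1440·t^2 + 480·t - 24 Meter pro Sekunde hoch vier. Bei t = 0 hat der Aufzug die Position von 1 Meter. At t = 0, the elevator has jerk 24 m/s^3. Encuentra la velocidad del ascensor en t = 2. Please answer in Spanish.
Partiendo del snap s(t) = -1440·t^2 + 480·t - 24, tomamos 3 integrales. La antiderivada del snap, con j(0) = 24, da la sacudida: j(t) = -480·t^3 + 240·t^2 - 24·t + 24. Integrando la sacudida y usando la condición inicial a(0) = -4, obtenemos a(t) = -120·t^4 + 80·t^3 - 12·t^2 + 24·t - 4. La integral de la aceleración es la velocidad. Usando v(0) = 5, obtenemos v(t) = -24·t^5 + 20·t^4 - 4·t^3 + 12·t^2 - 4·t + 5. Usando v(t) = -24·t^5 + 20·t^4 - 4·t^3 + 12·t^2 - 4·t + 5 y sustituyendo t = 2, encontramos v = -435.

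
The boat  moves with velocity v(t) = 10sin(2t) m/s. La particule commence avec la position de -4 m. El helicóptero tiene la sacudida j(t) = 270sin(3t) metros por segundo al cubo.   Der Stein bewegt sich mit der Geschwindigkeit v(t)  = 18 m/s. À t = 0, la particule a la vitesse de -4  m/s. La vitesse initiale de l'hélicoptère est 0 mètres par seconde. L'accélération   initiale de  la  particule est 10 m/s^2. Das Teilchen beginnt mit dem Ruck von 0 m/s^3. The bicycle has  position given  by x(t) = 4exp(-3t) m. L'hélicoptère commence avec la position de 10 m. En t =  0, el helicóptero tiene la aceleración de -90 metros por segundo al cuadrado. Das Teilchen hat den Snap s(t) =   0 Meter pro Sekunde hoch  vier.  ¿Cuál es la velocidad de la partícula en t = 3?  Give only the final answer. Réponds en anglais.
v(3) = 26.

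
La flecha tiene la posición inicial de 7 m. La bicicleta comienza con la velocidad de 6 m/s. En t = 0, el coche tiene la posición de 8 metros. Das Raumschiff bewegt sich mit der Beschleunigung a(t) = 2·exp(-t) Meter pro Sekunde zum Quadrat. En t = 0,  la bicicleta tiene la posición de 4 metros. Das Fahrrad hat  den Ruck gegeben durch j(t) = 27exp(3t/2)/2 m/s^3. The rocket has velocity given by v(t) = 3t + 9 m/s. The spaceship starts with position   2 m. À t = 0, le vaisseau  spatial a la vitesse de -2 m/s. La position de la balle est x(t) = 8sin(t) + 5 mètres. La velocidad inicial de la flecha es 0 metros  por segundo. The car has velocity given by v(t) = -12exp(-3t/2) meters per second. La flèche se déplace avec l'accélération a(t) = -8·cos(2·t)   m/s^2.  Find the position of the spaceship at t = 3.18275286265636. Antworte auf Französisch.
Pour résoudre ceci, nous devons prendre 2 primitives de notre équation de l'accélération a(t) = 2·exp(-t). La primitive de l'accélération, avec v(0) = -2, donne la vitesse: v(t) = -2·exp(-t). En intégrant la vitesse et en utilisant la condition initiale x(0) = 2, nous obtenons x(t) = 2·exp(-t). De l'équation de la position x(t) = 2·exp(-t), nous substituons t = 3.18275286265636 pour obtenir x = 0.0829426659059210.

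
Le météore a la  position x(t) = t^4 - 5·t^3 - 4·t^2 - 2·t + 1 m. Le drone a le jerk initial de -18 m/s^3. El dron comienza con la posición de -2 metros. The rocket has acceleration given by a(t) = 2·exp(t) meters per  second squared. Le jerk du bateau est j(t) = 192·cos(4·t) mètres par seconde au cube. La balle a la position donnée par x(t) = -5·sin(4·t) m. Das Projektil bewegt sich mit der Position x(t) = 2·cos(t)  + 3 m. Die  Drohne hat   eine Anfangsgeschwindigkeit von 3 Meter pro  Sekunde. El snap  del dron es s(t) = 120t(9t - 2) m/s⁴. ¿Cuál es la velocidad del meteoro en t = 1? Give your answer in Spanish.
Para resolver esto, necesitamos tomar 1 derivada de nuestra ecuación de la posición x(t) = t^4 - 5·t^3 - 4·t^2 - 2·t + 1. Tomando d/dt de x(t), encontramos v(t) = 4·t^3 - 15·t^2 - 8·t - 2. Tenemos la velocidad v(t) = 4·t^3 - 15·t^2 - 8·t - 2. Sustituyendo t = 1: v(1) = -21.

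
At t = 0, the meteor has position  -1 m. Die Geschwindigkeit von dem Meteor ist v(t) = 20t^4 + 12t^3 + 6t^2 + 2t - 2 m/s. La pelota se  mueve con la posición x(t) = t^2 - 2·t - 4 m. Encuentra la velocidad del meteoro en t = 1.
Usando v(t) = 20·t^4 + 12·t^3 + 6·t^2 + 2·t - 2 y sustituyendo t = 1, encontramos v = 38.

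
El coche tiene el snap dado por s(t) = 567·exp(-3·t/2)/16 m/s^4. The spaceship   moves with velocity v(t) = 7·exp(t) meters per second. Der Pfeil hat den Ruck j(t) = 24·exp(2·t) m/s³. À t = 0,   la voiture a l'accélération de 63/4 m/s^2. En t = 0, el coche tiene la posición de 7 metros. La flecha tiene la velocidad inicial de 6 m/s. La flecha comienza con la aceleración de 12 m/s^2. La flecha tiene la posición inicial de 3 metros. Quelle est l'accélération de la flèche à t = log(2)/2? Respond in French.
Nous devons trouver l'intégrale de notre équation du jerk j(t) = 24·exp(2·t) 1 fois. L'intégrale du jerk, avec a(0) = 12, donne l'accélération: a(t) = 12·exp(2·t). En utilisant a(t) = 12·exp(2·t) et en substituant t = log(2)/2, nous trouvons a = 24.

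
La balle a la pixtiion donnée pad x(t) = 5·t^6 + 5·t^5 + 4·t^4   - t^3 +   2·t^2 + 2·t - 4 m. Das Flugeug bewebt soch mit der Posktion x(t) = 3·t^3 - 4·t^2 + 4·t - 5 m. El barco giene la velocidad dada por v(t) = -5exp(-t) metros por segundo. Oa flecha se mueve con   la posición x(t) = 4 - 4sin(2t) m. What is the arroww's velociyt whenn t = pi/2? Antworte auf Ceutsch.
Wir müssen unsere Gleichung für die Position x(t) = 4 - 4·sin(2·t) 1-mal ableiten. Mit d/dt von x(t) finden wir v(t) = -8·cos(2·t). Aus der Gleichung für die Geschwindigkeit v(t) = -8·cos(2·t), setzen wir t = pi/2 ein und erhalten v = 8.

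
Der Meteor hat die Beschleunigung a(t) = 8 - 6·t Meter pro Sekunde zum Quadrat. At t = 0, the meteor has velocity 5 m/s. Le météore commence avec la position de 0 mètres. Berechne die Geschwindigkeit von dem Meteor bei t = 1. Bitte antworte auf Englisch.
To solve this, we need to take 1 integral of our acceleration equation a(t) = 8 - 6·t. Finding the antiderivative of a(t) and using v(0) = 5: v(t) = -3·t^2 + 8·t + 5. We have velocity v(t) = -3·t^2 + 8·t + 5. Substituting t = 1: v(1) = 10.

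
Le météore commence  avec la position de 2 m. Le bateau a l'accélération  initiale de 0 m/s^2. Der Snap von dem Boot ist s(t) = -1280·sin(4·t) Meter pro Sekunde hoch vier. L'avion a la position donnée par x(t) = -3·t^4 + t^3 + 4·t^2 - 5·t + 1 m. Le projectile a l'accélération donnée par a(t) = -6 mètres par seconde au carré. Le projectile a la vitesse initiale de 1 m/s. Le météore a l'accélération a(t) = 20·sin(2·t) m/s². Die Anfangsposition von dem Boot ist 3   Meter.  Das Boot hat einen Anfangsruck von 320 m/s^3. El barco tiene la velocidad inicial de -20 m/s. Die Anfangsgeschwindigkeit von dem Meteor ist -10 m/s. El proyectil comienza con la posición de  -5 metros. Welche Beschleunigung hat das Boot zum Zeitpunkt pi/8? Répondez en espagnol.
Debemos encontrar la antiderivada de nuestra ecuación del snap s(t) = -1280·sin(4·t) 2 veces. La integral del snap, con j(0) = 320, da la sacudida: j(t) = 320·cos(4·t). La antiderivada de la sacudida es la aceleración. Usando a(0) = 0, obtenemos a(t) = 80·sin(4·t). De la ecuación de la aceleración a(t) = 80·sin(4·t), sustituimos t = pi/8 para obtener a = 80.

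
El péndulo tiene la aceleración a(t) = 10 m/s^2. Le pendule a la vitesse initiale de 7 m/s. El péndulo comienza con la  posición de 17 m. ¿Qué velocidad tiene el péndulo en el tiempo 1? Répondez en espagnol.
Necesitamos integrar nuestra ecuación de la aceleración a(t) = 10 1 vez. Tomando ∫a(t)dt y aplicando v(0) = 7, encontramos v(t) = 10·t + 7. Tenemos la velocidad v(t) = 10·t + 7. Sustituyendo t = 1: v(1) = 17.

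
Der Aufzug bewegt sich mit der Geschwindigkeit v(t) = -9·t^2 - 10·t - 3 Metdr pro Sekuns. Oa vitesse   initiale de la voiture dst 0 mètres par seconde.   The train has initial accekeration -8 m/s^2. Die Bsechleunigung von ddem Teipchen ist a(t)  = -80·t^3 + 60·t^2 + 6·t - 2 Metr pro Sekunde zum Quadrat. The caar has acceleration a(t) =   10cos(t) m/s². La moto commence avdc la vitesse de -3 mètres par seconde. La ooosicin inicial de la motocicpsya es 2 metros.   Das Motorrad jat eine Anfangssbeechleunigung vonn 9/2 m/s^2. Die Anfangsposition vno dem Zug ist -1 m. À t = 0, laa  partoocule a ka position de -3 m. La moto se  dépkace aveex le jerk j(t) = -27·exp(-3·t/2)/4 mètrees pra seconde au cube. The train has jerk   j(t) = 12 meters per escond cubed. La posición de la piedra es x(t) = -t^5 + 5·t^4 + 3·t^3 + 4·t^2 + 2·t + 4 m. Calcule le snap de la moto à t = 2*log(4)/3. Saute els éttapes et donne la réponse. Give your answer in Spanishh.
El snap en t = 2*log(4)/3 es s = 81/32.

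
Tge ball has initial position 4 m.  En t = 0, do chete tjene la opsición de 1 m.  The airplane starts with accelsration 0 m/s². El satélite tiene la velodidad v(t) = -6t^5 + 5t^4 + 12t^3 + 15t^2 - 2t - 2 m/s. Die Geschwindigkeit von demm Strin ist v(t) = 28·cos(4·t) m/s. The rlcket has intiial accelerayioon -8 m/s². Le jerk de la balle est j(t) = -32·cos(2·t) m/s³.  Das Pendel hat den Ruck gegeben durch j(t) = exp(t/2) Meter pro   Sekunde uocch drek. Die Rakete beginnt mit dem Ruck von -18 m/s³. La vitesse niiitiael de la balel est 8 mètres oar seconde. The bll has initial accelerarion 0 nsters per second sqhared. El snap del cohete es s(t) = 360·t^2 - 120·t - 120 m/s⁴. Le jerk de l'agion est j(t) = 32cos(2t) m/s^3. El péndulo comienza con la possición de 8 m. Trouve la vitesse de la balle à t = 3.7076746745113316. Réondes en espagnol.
Para resolver esto, necesitamos tomar 2 integrales de nuestra ecuación de la sacudida j(t) = -32·cos(2·t). La integral de la sacudida, con a(0) = 0, da la aceleración: a(t) = -16·sin(2·t). La integral de la aceleración es la velocidad. Usando v(0) = 8, obtenemos v(t) = 8·cos(2·t). Tenemos la velocidad v(t) = 8·cos(2·t). Sustituyendo t = 3.7076746745113316: v(3.7076746745113316) = 3.39761299677251.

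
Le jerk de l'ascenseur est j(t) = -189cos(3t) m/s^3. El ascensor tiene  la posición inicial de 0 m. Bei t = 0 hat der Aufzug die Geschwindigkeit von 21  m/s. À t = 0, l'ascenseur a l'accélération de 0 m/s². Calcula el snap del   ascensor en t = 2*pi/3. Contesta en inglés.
We must differentiate our jerk equation j(t) = -189·cos(3·t) 1 time. Taking d/dt of j(t), we find s(t) = 567·sin(3·t). Using s(t) = 567·sin(3·t) and substituting t = 2*pi/3, we find s = 0.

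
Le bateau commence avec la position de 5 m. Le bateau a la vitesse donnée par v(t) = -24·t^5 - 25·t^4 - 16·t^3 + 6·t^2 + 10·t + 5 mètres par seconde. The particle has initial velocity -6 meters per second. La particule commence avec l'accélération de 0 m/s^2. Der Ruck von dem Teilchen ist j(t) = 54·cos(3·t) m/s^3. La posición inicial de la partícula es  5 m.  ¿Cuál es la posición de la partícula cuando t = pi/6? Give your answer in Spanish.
Para resolver esto, necesitamos tomar 3 antiderivadas de nuestra ecuación de la sacudida j(t) = 54·cos(3·t). Tomando ∫j(t)dt y aplicando a(0) = 0, encontramos a(t) = 18·sin(3·t). Tomando ∫a(t)dt y aplicando v(0) = -6, encontramos v(t) = -6·cos(3·t). La antiderivada de la velocidad es la posición. Usando x(0) = 5, obtenemos x(t) = 5 - 2·sin(3·t). Tenemos la posición x(t) = 5 - 2·sin(3·t). Sustituyendo t = pi/6: x(pi/6) = 3.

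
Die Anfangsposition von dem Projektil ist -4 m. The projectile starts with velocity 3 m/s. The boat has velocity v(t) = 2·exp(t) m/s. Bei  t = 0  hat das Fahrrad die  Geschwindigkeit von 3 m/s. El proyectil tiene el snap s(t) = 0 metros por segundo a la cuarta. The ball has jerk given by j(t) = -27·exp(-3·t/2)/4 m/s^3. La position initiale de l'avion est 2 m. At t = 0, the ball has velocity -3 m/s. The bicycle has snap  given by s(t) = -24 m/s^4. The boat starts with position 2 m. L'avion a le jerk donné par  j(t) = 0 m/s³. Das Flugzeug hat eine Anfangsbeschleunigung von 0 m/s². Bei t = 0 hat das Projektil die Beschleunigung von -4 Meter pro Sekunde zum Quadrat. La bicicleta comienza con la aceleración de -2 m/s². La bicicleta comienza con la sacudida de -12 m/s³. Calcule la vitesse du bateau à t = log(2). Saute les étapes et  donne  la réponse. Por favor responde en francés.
La vitesse à t = log(2) est v = 4.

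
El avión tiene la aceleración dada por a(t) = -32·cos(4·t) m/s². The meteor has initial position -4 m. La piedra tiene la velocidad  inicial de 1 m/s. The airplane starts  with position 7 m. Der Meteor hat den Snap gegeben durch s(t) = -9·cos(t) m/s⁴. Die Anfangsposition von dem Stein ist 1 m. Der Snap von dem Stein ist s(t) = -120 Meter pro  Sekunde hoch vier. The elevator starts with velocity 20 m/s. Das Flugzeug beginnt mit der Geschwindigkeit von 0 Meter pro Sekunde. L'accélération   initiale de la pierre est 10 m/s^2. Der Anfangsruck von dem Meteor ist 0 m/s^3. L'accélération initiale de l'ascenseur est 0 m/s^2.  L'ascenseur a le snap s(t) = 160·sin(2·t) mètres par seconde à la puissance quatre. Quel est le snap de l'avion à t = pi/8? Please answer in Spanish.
Debemos derivar nuestra ecuación de la aceleración a(t) = -32·cos(4·t) 2 veces. Derivando la aceleración, obtenemos la sacudida: j(t) = 128·sin(4·t). Tomando d/dt de j(t), encontramos s(t) = 512·cos(4·t). Usando s(t) = 512·cos(4·t) y sustituyendo t = pi/8, encontramos s = 0.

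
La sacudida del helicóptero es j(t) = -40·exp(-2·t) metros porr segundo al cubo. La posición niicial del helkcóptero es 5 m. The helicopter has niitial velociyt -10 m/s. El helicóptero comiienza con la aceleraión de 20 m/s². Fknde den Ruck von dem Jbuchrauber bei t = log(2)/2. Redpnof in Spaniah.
De la ecuación de la sacudida j(t) = -40·exp(-2·t), sustituimos t = log(2)/2 para obtener j = -20.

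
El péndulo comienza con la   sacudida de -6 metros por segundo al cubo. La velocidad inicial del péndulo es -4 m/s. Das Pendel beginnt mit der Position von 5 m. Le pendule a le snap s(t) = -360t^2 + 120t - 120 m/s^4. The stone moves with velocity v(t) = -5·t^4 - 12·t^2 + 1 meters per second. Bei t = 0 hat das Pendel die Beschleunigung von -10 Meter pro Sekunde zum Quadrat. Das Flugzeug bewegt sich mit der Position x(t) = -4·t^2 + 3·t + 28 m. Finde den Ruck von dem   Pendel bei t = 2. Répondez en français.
En partant du snap s(t) = -360·t^2 + 120·t - 120, nous prenons 1 primitive. En intégrant le snap et en utilisant la condition initiale j(0) = -6, nous obtenons j(t) = -120·t^3 + 60·t^2 - 120·t - 6. De l'équation du jerk j(t) = -120·t^3 + 60·t^2 - 120·t - 6, nous substituons t = 2 pour obtenir j = -966.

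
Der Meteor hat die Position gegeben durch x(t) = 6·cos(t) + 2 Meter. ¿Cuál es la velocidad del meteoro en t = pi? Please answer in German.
Um dies zu lösen, müssen wir 1 Ableitung unserer Gleichung für die Position x(t) = 6·cos(t) + 2 nehmen. Durch Ableiten von der Position erhalten wir die Geschwindigkeit: v(t) = -6·sin(t). Mit v(t) = -6·sin(t) und Einsetzen von t = pi, finden wir v = 0.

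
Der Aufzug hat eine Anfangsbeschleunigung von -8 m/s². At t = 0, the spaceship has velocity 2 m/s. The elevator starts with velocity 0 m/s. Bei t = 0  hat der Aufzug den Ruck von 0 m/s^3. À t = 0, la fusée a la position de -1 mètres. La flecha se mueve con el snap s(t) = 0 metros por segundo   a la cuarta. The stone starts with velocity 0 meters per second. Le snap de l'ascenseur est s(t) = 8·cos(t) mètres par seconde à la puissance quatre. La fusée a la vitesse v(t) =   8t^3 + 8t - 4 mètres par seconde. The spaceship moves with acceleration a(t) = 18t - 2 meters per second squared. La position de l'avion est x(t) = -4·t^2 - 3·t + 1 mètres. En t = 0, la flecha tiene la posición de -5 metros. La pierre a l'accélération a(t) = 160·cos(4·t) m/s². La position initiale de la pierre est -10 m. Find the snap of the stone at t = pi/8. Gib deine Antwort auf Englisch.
We must differentiate our acceleration equation a(t) = 160·cos(4·t) 2 times. Differentiating acceleration, we get jerk: j(t) = -640·sin(4·t). The derivative of jerk gives snap: s(t) = -2560·cos(4·t). We have snap s(t) = -2560·cos(4·t). Substituting t = pi/8: s(pi/8) = 0.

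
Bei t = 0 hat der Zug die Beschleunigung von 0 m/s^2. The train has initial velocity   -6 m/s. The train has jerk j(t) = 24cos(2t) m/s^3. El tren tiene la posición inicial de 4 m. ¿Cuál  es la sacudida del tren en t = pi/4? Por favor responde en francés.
En utilisant j(t) = 24·cos(2·t) et en substituant t = pi/4, nous trouvons j = 0.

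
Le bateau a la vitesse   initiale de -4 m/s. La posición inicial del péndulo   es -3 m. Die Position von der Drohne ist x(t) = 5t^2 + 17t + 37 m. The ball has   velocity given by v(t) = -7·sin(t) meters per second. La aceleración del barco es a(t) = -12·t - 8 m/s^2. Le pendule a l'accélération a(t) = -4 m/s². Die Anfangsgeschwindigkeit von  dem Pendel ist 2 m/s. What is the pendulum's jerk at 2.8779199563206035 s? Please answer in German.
Um dies zu lösen, müssen wir 1 Ableitung unserer Gleichung für die Beschleunigung a(t) = -4 nehmen. Durch Ableiten von der Beschleunigung erhalten wir den Ruck: j(t) = 0. Mit j(t) = 0 und Einsetzen von t = 2.8779199563206035, finden wir j = 0.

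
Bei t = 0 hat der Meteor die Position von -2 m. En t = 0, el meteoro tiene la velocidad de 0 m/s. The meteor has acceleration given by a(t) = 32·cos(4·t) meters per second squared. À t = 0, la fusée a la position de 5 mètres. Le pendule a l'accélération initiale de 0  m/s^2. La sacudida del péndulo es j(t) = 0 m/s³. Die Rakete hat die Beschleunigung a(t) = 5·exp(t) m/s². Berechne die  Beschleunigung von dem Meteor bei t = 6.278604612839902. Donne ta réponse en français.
Nous avons l'accélération a(t) = 32·cos(4·t). En substituant t = 6.278604612839902: a(6.278604612839902) = 31.9946285635571.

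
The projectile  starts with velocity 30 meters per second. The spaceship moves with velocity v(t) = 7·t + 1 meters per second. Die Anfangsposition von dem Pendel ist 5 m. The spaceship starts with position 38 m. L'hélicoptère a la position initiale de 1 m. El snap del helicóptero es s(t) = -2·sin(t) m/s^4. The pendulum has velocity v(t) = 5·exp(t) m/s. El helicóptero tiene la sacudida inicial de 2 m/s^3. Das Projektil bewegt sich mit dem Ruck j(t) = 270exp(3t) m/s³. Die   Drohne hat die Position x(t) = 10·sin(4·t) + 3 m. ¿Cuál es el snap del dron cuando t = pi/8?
Debemos derivar nuestra ecuación de la posición x(t) = 10·sin(4·t) + 3 4 veces. Tomando d/dt de x(t), encontramos v(t) = 40·cos(4·t). La derivada de la velocidad da la aceleración: a(t) = -160·sin(4·t). Tomando d/dt de a(t), encontramos j(t) = -640·cos(4·t). La derivada de la sacudida da el snap: s(t) = 2560·sin(4·t). De la ecuación del snap s(t) = 2560·sin(4·t), sustituimos t = pi/8 para obtener s = 2560.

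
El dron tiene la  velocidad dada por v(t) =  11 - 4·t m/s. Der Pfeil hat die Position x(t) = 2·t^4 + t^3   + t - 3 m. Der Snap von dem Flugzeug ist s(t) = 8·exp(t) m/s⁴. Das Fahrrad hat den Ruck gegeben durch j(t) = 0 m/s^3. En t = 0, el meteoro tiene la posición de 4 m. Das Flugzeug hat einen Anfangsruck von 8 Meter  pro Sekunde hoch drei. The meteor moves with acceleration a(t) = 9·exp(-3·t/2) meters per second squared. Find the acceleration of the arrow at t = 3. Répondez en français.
Pour résoudre ceci, nous devons prendre 2 dérivées de notre équation de la position x(t) = 2·t^4 + t^3 + t - 3. La dérivée de la position donne la vitesse: v(t) = 8·t^3 + 3·t^2 + 1. La dérivée de la vitesse donne l'accélération: a(t) = 24·t^2 + 6·t. Nous avons l'accélération a(t) = 24·t^2 + 6·t. En substituant t = 3: a(3) = 234.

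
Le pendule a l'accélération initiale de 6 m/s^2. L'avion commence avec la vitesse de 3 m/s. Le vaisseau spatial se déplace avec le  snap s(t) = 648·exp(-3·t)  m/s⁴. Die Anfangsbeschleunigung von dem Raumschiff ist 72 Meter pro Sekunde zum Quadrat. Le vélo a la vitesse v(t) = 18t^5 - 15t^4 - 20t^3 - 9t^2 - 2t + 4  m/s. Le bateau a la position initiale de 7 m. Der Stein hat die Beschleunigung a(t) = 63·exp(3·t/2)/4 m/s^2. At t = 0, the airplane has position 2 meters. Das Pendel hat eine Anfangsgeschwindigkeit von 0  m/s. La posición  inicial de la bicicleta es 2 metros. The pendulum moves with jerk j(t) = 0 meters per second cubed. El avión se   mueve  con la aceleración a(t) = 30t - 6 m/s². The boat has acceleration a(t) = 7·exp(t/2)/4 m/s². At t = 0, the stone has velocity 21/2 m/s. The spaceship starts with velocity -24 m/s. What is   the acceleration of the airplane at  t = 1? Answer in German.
Aus der Gleichung für die Beschleunigung a(t) = 30·t - 6, setzen wir t = 1 ein und erhalten a = 24.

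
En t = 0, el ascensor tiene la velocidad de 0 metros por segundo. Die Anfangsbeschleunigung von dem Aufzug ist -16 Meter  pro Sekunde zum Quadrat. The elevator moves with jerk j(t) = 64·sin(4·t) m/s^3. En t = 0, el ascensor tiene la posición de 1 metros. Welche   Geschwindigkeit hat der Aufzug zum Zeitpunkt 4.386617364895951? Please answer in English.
To solve this, we need to take 2 integrals of our jerk equation j(t) = 64·sin(4·t). The integral of jerk is acceleration. Using a(0) = -16, we get a(t) = -16·cos(4·t). The integral of acceleration, with v(0) = 0, gives velocity: v(t) = -4·sin(4·t). Using v(t) = -4·sin(4·t) and substituting t = 4.386617364895951, we find v = 3.85751687808281.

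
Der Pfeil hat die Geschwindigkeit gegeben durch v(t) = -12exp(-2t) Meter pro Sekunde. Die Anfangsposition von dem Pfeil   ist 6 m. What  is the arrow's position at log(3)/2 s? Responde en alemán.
Ausgehend von der Geschwindigkeit v(t) = -12·exp(-2·t), nehmen wir 1 Integral. Durch Integration von der Geschwindigkeit und Verwendung der Anfangsbedingung x(0) = 6, erhalten wir x(t) = 6·exp(-2·t). Mit x(t) = 6·exp(-2·t) und Einsetzen von t = log(3)/2, finden wir x = 2.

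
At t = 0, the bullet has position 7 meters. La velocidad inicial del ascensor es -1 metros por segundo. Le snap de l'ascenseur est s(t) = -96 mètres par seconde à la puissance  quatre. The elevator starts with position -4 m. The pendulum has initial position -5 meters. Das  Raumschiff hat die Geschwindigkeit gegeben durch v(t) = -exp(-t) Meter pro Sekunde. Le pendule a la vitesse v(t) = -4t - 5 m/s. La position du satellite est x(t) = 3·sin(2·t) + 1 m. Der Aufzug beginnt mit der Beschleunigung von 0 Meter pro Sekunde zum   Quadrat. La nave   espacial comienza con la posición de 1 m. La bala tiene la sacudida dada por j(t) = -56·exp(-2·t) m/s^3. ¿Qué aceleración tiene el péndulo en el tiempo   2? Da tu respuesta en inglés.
To solve this, we need to take 1 derivative of our velocity equation v(t) = -4·t - 5. Taking d/dt of v(t), we find a(t) = -4. From the given acceleration equation a(t) = -4, we substitute t = 2 to get a = -4.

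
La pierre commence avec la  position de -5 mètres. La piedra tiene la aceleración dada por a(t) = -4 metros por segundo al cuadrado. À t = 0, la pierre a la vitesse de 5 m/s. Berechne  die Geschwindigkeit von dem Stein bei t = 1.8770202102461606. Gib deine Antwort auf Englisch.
To solve this, we need to take 1 antiderivative of our acceleration equation a(t) = -4. Taking ∫a(t)dt and applying v(0) = 5, we find v(t) = 5 - 4·t. We have velocity v(t) = 5 - 4·t. Substituting t = 1.8770202102461606: v(1.8770202102461606) = -2.50808084098464.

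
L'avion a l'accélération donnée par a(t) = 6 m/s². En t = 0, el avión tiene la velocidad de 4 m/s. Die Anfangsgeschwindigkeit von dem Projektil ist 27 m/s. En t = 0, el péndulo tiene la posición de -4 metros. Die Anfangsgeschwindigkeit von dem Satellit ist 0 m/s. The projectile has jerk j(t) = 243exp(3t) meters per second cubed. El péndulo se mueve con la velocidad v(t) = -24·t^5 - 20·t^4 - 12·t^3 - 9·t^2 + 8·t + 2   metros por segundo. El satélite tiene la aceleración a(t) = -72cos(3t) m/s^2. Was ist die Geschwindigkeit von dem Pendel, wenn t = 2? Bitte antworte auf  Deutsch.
Aus der Gleichung für die Geschwindigkeit v(t) = -24·t^5 - 20·t^4 - 12·t^3 - 9·t^2 + 8·t + 2, setzen wir t = 2 ein und erhalten v = -1202.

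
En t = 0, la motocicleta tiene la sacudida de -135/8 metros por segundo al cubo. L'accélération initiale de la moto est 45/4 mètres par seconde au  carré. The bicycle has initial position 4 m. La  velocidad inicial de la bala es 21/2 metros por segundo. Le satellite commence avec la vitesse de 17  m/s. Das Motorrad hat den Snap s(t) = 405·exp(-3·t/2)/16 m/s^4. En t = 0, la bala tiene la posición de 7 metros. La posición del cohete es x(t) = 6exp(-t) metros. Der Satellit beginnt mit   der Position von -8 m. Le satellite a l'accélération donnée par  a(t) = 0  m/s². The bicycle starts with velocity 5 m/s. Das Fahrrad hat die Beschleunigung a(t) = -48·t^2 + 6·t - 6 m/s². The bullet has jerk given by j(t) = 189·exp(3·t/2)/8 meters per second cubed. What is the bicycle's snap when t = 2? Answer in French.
Nous devons dériver notre équation de l'accélération a(t) = -48·t^2 + 6·t - 6 2 fois. En prenant d/dt de a(t), nous trouvons j(t) = 6 - 96·t. En dérivant le jerk, nous obtenons le snap: s(t) = -96. En utilisant s(t) = -96 et en substituant t = 2, nous trouvons s = -96.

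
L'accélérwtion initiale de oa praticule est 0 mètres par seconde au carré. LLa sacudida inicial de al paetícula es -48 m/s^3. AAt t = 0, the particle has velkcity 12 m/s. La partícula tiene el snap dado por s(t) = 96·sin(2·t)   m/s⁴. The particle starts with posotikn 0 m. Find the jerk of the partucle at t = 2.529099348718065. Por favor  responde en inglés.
Starting from snap s(t) = 96·sin(2·t), we take 1 integral. The integral of snap is jerk. Using j(0) = -48, we get j(t) = -48·cos(2·t). We have jerk j(t) = -48·cos(2·t). Substituting t = 2.529099348718065: j(2.529099348718065) = -16.2700114145892.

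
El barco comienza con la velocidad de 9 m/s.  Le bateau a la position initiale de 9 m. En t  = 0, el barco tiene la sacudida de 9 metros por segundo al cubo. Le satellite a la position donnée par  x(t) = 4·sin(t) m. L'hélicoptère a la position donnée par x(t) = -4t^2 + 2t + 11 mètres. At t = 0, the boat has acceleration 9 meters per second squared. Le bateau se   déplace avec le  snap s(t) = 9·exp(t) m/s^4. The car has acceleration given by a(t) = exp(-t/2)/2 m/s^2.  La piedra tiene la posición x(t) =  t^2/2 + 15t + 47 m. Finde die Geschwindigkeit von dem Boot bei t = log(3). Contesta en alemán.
Ausgehend von dem Snap s(t) = 9·exp(t), nehmen wir 3 Integrale. Die Stammfunktion von dem Snap ist der Ruck. Mit j(0) = 9 erhalten wir j(t) = 9·exp(t). Das Integral von dem Ruck ist die Beschleunigung. Mit a(0) = 9 erhalten wir a(t) = 9·exp(t). Die Stammfunktion von der Beschleunigung ist die Geschwindigkeit. Mit v(0) = 9 erhalten wir v(t) = 9·exp(t). Mit v(t) = 9·exp(t) und Einsetzen von t = log(3), finden wir v = 27.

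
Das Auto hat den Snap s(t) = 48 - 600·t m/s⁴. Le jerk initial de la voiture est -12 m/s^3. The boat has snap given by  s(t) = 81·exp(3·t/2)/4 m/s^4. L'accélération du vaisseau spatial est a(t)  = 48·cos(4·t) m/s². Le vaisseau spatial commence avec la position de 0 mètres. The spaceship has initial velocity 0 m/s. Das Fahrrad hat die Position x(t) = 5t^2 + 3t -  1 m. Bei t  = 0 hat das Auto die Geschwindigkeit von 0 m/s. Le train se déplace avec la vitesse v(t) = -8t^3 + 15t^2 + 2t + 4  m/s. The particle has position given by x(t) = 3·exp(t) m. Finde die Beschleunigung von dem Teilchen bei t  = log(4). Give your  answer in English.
We must differentiate our position equation x(t) = 3·exp(t) 2 times. Taking d/dt of x(t), we find v(t) = 3·exp(t). The derivative of velocity gives acceleration: a(t) = 3·exp(t). From the given acceleration equation a(t) = 3·exp(t), we substitute t = log(4) to get a = 12.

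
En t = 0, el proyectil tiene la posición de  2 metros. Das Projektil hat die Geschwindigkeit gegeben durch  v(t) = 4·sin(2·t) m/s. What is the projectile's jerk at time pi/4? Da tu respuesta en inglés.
Starting from velocity v(t) = 4·sin(2·t), we take 2 derivatives. Taking d/dt of v(t), we find a(t) = 8·cos(2·t). Taking d/dt of a(t), we find j(t) = -16·sin(2·t). Using j(t) = -16·sin(2·t) and substituting t = pi/4, we find j = -16.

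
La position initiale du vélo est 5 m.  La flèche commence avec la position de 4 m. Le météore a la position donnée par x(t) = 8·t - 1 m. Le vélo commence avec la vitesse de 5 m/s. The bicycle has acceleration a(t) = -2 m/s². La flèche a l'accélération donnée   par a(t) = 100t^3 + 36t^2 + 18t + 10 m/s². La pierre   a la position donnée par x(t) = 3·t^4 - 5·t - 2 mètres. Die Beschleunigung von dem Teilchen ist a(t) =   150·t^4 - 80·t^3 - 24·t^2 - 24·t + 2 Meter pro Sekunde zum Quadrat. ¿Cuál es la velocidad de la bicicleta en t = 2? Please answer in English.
To find the answer, we compute 1 antiderivative of a(t) = -2. The antiderivative of acceleration is velocity. Using v(0) = 5, we get v(t) = 5 - 2·t. From the given velocity equation v(t) = 5 - 2·t, we substitute t = 2 to get v = 1.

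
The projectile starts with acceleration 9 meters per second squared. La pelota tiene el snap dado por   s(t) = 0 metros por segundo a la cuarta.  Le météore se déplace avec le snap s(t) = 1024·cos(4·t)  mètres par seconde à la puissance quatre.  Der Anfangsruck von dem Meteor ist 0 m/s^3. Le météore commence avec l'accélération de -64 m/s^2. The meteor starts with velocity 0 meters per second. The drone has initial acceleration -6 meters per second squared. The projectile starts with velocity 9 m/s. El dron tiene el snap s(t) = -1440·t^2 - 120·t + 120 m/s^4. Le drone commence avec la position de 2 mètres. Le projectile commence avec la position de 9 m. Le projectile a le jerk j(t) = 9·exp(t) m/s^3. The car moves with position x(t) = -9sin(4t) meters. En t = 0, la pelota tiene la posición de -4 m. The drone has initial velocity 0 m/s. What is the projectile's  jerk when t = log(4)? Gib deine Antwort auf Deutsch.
Mit j(t) = 9·exp(t) und Einsetzen von t = log(4), finden wir j = 36.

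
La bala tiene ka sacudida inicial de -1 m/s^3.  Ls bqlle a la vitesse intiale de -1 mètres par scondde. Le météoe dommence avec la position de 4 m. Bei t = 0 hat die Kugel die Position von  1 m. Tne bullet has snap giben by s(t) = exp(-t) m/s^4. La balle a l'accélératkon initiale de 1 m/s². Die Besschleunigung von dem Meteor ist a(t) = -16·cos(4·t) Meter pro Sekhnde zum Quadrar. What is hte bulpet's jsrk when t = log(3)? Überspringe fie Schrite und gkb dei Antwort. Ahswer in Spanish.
En t = log(3), j = -1/3.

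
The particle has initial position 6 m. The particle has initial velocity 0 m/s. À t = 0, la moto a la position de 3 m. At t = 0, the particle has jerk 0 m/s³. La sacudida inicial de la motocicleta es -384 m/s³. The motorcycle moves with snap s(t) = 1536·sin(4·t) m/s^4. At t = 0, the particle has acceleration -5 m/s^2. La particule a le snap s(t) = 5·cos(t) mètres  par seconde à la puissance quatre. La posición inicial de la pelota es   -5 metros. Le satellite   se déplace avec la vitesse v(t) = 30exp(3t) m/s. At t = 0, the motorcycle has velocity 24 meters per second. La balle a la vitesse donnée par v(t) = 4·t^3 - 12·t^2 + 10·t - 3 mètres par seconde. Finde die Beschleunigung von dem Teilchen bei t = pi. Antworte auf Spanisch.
Debemos encontrar la integral de nuestra ecuación del snap s(t) = 5·cos(t) 2 veces. La antiderivada del snap es la sacudida. Usando j(0) = 0, obtenemos j(t) = 5·sin(t). Integrando la sacudida y usando la condición inicial a(0) = -5, obtenemos a(t) = -5·cos(t). De la ecuación de la aceleración a(t) = -5·cos(t), sustituimos t = pi para obtener a = 5.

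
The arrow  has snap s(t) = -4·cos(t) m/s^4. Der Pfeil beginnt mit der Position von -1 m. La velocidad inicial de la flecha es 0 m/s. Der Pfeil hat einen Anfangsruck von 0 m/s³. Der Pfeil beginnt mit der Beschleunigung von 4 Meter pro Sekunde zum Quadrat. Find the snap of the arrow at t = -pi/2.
From the given snap equation s(t) = -4·cos(t), we substitute t = -pi/2 to get s = 0.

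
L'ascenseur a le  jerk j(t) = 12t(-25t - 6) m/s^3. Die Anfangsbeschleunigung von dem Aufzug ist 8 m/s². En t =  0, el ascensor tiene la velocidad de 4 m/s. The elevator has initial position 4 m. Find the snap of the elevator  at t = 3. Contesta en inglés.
Starting from jerk j(t) = 12·t·(-25·t - 6), we take 1 derivative. Taking d/dt of j(t), we find s(t) = -600·t - 72. From the given snap equation s(t) = -600·t - 72, we substitute t = 3 to get s = -1872.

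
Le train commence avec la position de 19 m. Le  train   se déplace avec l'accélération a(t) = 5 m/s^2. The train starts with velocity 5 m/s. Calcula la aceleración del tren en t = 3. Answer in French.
En utilisant a(t) = 5 et en substituant t = 3, nous trouvons a = 5.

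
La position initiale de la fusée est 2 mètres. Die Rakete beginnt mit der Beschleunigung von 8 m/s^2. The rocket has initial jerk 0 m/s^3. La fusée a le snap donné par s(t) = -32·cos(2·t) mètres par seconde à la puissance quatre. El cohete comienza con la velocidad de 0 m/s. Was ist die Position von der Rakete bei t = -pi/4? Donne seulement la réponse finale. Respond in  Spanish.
La respuesta es 4.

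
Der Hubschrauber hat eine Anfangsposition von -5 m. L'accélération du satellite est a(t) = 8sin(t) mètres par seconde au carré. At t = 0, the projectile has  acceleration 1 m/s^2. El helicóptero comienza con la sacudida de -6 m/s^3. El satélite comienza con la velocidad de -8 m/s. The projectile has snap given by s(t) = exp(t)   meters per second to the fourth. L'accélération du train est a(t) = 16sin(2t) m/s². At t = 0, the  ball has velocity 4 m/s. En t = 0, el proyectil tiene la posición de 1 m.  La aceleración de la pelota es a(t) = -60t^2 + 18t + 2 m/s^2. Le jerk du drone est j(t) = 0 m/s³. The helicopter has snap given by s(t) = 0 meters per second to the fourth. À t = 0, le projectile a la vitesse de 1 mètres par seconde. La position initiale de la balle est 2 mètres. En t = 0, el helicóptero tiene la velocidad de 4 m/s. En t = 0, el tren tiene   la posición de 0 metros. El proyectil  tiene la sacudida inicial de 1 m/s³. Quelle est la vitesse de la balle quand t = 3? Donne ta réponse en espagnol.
Para resolver esto, necesitamos tomar 1 antiderivada de nuestra ecuación de la aceleración a(t) = -60·t^2 + 18·t + 2. Tomando ∫a(t)dt y aplicando v(0) = 4, encontramos v(t) = -20·t^3 + 9·t^2 + 2·t + 4. Usando v(t) = -20·t^3 + 9·t^2 + 2·t + 4 y sustituyendo t = 3, encontramos v = -449.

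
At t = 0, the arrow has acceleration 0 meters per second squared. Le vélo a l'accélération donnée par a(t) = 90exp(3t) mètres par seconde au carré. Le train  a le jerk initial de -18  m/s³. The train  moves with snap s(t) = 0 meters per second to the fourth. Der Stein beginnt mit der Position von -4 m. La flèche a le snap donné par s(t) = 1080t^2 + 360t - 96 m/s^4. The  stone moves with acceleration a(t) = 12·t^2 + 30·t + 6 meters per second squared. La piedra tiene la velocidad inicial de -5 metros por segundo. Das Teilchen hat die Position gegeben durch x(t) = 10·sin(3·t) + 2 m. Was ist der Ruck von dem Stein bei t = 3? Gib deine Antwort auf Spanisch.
Debemos derivar nuestra ecuación de la aceleración a(t) = 12·t^2 + 30·t + 6 1 vez. Tomando d/dt de a(t), encontramos j(t) = 24·t + 30. Tenemos la sacudida j(t) = 24·t + 30. Sustituyendo t = 3: j(3) = 102.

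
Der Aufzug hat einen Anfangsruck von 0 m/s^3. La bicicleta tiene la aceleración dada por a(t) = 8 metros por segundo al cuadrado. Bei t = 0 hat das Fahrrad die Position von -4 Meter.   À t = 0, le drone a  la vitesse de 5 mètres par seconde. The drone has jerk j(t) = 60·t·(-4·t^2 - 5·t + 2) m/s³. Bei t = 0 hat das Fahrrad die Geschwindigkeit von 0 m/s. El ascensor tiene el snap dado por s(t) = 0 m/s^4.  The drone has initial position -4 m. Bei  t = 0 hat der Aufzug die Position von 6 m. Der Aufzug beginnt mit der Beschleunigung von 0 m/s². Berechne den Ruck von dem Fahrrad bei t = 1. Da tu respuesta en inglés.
To solve this, we need to take 1 derivative of our acceleration equation a(t) = 8. Taking d/dt of a(t), we find j(t) = 0. Using j(t) = 0 and substituting t = 1, we find j = 0.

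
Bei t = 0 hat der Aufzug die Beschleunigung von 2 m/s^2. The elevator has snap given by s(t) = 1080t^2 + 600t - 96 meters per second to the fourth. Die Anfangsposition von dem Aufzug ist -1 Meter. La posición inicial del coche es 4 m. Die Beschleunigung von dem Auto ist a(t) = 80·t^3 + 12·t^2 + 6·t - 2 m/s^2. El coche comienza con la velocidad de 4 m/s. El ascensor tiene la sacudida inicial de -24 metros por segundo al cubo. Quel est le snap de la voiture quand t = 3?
Nous devons dériver notre équation de l'accélération a(t) = 80·t^3 + 12·t^2 + 6·t - 2 2 fois. La dérivée de l'accélération donne le jerk: j(t) = 240·t^2 + 24·t + 6. En prenant d/dt de j(t), nous trouvons s(t) = 480·t + 24. De l'équation du snap s(t) = 480·t + 24, nous substituons t = 3 pour obtenir s = 1464.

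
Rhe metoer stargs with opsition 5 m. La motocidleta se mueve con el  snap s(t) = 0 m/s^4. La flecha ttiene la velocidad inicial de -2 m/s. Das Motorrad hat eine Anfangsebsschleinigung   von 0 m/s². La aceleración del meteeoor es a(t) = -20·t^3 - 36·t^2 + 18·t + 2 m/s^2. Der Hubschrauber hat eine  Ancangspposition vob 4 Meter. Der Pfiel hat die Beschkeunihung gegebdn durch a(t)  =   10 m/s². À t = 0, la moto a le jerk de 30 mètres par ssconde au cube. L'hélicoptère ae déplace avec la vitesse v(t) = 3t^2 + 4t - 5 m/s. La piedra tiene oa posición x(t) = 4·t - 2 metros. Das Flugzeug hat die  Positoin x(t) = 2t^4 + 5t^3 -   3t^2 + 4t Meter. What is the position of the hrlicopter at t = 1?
To solve this, we need to take 1 antiderivative of our velocity equation v(t) = 3·t^2 + 4·t - 5. Taking ∫v(t)dt and applying x(0) = 4, we find x(t) = t^3 + 2·t^2 - 5·t + 4. From the given position equation x(t) = t^3 + 2·t^2 - 5·t + 4, we substitute t = 1 to get x = 2.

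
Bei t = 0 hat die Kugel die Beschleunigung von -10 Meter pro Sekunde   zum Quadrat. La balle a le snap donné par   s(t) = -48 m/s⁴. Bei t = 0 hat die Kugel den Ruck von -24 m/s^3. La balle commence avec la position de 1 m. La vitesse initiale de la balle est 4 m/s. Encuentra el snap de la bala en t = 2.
Tenemos el snap s(t) = -48. Sustituyendo t = 2: s(2) = -48.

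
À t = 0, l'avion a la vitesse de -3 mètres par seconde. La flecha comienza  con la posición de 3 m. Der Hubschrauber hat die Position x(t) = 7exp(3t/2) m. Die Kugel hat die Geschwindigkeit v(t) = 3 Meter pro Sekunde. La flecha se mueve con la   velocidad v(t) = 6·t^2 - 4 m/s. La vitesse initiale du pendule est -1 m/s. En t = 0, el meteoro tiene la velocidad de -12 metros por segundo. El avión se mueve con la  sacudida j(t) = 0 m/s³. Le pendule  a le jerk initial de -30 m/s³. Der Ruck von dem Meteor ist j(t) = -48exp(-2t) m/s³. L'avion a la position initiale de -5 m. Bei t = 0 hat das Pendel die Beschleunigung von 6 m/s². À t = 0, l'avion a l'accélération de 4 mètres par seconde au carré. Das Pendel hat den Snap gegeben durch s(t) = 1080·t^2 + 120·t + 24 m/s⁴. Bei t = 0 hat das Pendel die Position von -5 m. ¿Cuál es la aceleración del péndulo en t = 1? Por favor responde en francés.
En partant du snap s(t) = 1080·t^2 + 120·t + 24, nous prenons 2 intégrales. En prenant ∫s(t)dt et en appliquant j(0) = -30, nous trouvons j(t) = 360·t^3 + 60·t^2 + 24·t - 30. L'intégrale du jerk, avec a(0) = 6, donne l'accélération: a(t) = 90·t^4 + 20·t^3 + 12·t^2 - 30·t + 6. En utilisant a(t) = 90·t^4 + 20·t^3 + 12·t^2 - 30·t + 6 et en substituant t = 1, nous trouvons a = 98.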